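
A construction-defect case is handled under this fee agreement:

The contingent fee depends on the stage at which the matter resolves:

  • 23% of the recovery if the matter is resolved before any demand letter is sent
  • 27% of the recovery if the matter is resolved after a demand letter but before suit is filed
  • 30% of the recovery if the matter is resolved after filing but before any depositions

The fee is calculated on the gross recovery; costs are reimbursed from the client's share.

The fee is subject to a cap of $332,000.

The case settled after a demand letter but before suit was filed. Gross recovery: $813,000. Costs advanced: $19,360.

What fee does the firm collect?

Fee base is the gross recovery, $813,000; costs are reimbursed separately.
The matter settled after a demand letter but before suit was filed, so the 27% rate applies.
$813,000 × 27% = $219,510.00
$219,510.00 is under the $332,000 cap.

$219,510.00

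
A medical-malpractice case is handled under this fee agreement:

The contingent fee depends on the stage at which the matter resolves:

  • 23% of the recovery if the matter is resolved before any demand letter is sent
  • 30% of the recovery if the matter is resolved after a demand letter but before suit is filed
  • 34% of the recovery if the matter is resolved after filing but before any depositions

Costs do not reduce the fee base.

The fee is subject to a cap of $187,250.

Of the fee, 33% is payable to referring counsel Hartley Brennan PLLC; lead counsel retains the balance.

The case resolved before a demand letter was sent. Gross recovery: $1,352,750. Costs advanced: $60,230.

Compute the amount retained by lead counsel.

Fee base is the gross recovery, $1,352,750; costs are reimbursed separately.
The matter resolved before a demand letter was sent, so the 23% rate applies.
$1,352,750 × 23% = $311,132.50
$311,132.50 exceeds the $187,250 cap, so the fee is capped at $187,250.00.
Referral share: 33% of $187,250.00 = $61,792.50; lead counsel retains $187,250.00 − $61,792.50 = $125,457.50.

$125,457.50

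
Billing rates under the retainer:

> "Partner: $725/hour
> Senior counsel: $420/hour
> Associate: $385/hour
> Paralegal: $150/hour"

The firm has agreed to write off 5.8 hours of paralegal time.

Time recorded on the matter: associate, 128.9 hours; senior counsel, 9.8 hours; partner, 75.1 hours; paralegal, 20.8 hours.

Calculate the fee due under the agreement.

$110,440.00

Partner: 75.1 × $725 = $54,447.50
Senior counsel: 9.8 × $420 = $4,116.00
Associate: 128.9 × $385 = $49,626.50
Paralegal: 20.8 × $150 = $3,120.00
Subtotal: $111,310.00
Write-off: 5.8 × $150 = $870.00
Total: $111,310.00 − $870.00 = $110,440.00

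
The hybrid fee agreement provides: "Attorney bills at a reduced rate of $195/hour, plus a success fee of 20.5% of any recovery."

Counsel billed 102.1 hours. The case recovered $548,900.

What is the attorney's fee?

$132,434.00

Hourly: 102.1 × $195 = $19,909.50
Success fee: 20.5% of $548,900 = $112,524.50
Total: $19,909.50 + $112,524.50 = $132,434.00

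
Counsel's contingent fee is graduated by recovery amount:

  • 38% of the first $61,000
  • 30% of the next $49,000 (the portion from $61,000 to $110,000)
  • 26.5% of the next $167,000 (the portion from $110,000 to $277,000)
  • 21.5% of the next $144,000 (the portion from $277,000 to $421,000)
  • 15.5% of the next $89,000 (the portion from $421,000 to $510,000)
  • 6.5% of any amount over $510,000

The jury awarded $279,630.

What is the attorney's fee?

$82,700.45

First $61,000 at 38% = $23,180.00
Next $49,000 at 30% = $14,700.00
Next $167,000 at 26.5% = $44,255.00
Remaining $2,630 at 21.5% = $565.45
Fee: $23,180.00 + $14,700.00 + $44,255.00 + $565.45 = $82,700.45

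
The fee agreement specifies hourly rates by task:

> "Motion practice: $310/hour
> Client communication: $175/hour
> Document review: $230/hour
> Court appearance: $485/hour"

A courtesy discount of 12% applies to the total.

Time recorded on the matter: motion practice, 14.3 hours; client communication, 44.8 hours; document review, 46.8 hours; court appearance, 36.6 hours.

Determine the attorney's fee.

$35,893.44

Motion practice: 14.3 × $310 = $4,433.00
Client communication: 44.8 × $175 = $7,840.00
Document review: 46.8 × $230 = $10,764.00
Court appearance: 36.6 × $485 = $17,751.00
Subtotal: $40,788.00
Less 12% discount: −$4,894.56
Total: $40,788.00 − $4,894.56 = $35,893.44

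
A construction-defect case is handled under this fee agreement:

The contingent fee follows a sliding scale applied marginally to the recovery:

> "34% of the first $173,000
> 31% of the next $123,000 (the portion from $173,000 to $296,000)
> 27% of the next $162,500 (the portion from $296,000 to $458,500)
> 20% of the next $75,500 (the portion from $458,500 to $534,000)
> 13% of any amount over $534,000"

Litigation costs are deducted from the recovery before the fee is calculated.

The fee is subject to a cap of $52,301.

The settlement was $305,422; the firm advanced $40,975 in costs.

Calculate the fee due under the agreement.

Fee base (net of costs): $305,422 − $40,975 = $264,447
First $173,000 at 34% = $58,820.00
Remaining $91,447 at 31% = $28,348.57
Fee: $58,820.00 + $28,348.57 = $87,168.57
$87,168.57 exceeds the $52,301 cap, so the fee is capped at $52,301.00.

$52,301.00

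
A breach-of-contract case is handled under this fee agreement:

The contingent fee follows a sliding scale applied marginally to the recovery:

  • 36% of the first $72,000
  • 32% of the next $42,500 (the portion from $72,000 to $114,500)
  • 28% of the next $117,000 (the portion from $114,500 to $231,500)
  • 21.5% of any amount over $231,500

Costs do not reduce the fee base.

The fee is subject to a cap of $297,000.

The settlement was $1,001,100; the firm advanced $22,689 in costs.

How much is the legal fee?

$237,744.00

Fee base is the gross recovery, $1,001,100; costs are reimbursed separately.
First $72,000 at 36% = $25,920.00
Next $42,500 at 32% = $13,600.00
Next $117,000 at 28% = $32,760.00
Remaining $769,600 at 21.5% = $165,464.00
Fee: $25,920.00 + $13,600.00 + $32,760.00 + $165,464.00 = $237,744.00
$237,744.00 is under the $297,000 cap.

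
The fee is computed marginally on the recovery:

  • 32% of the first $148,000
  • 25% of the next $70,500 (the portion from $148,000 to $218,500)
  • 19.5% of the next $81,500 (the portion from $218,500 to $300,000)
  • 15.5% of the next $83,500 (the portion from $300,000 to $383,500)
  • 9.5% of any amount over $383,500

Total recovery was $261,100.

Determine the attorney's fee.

First $148,000 at 32% = $47,360.00
Next $70,500 at 25% = $17,625.00
Remaining $42,600 at 19.5% = $8,307.00
Fee: $47,360.00 + $17,625.00 + $8,307.00 = $73,292.00

$73,292.00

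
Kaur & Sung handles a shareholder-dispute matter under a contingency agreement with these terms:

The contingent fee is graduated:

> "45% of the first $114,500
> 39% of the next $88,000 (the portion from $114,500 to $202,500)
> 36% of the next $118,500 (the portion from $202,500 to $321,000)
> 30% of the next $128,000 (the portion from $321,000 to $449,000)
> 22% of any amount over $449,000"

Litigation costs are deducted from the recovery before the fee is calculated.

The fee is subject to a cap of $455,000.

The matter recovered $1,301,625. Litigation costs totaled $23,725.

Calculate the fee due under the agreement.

$349,263.00

Fee base (net of costs): $1,301,625 − $23,725 = $1,277,900
First $114,500 at 45% = $51,525.00
Next $88,000 at 39% = $34,320.00
Next $118,500 at 36% = $42,660.00
Next $128,000 at 30% = $38,400.00
Remaining $828,900 at 22% = $182,358.00
Fee: $51,525.00 + $34,320.00 + $42,660.00 + $38,400.00 + $182,358.00 = $349,263.00
$349,263.00 is under the $455,000 cap.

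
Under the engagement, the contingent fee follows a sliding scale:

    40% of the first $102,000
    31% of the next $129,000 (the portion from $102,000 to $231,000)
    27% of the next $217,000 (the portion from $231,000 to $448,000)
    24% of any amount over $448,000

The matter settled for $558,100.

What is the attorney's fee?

$165,804.00

First $102,000 at 40% = $40,800.00
Next $129,000 at 31% = $39,990.00
Next $217,000 at 27% = $58,590.00
Remaining $110,100 at 24% = $26,424.00
Fee: $40,800.00 + $39,990.00 + $58,590.00 + $26,424.00 = $165,804.00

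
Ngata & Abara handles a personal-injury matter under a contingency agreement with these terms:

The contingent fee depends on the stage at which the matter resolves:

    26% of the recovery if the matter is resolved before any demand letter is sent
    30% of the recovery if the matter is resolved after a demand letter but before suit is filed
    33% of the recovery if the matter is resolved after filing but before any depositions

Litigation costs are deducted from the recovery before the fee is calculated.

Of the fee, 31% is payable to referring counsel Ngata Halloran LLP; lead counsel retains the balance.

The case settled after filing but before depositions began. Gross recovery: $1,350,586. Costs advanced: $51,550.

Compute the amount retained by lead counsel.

Fee base (net of costs): $1,350,586 − $51,550 = $1,299,036
The matter settled after filing but before depositions began, so the 33% rate applies.
$1,299,036 × 33% = $428,681.88
Referral share: 31% of $428,681.88 = $132,891.38; lead counsel retains $428,681.88 − $132,891.38 = $295,790.50.

$295,790.50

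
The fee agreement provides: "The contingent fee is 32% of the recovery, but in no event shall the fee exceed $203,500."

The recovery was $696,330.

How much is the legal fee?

$203,500.00

32% of $696,330 = $222,825.60
That exceeds the $203,500 cap, so the fee is capped at $203,500.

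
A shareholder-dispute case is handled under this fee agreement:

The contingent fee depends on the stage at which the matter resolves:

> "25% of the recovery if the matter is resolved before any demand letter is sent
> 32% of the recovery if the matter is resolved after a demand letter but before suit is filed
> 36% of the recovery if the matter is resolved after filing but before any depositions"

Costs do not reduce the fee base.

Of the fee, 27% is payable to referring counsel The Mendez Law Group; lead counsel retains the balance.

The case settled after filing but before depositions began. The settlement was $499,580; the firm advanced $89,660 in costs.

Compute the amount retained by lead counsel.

$131,289.62

Fee base is the gross recovery, $499,580; costs are reimbursed separately.
The matter settled after filing but before depositions began, so the 36% rate applies.
$499,580 × 36% = $179,848.80
Referral share: 27% of $179,848.80 = $48,559.18; lead counsel retains $179,848.80 − $48,559.18 = $131,289.62.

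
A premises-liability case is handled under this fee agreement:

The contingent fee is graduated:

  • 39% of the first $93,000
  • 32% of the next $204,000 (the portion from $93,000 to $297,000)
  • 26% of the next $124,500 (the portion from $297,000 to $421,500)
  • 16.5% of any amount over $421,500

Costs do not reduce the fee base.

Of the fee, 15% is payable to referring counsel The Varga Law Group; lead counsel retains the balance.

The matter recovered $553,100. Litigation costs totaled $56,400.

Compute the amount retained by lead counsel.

$132,288.90

Fee base is the gross recovery, $553,100; costs are reimbursed separately.
First $93,000 at 39% = $36,270.00
Next $204,000 at 32% = $65,280.00
Next $124,500 at 26% = $32,370.00
Remaining $131,600 at 16.5% = $21,714.00
Fee: $36,270.00 + $65,280.00 + $32,370.00 + $21,714.00 = $155,634.00
Referral share: 15% of $155,634.00 = $23,345.10; lead counsel retains $155,634.00 − $23,345.10 = $132,288.90.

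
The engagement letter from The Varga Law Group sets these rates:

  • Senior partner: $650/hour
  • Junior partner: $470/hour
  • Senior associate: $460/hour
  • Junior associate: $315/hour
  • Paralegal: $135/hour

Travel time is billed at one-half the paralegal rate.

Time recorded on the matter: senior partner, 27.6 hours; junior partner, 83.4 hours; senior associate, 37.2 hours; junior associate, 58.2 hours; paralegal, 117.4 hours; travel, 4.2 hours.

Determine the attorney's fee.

Senior partner: 27.6 × $650 = $17,940.00
Junior partner: 83.4 × $470 = $39,198.00
Senior associate: 37.2 × $460 = $17,112.00
Junior associate: 58.2 × $315 = $18,333.00
Paralegal: 117.4 × $135 = $15,849.00
Subtotal: $17,940.00 + $39,198.00 + $17,112.00 + $18,333.00 + $15,849.00 = $108,432.00
Travel: 4.2 × ($135 ÷ 2) = 4.2 × $67.50 = $283.50
Total: $108,432.00 + $283.50 = $108,715.50

$108,715.50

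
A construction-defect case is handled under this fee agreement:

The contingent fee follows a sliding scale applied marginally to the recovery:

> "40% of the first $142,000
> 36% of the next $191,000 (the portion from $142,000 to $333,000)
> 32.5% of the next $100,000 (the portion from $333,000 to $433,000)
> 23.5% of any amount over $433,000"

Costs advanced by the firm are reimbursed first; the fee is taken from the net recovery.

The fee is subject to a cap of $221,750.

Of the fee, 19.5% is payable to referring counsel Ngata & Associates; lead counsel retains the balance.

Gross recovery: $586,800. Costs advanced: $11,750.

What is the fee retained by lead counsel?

Fee base (net of costs): $586,800 − $11,750 = $575,050
First $142,000 at 40% = $56,800.00
Next $191,000 at 36% = $68,760.00
Next $100,000 at 32.5% = $32,500.00
Remaining $142,050 at 23.5% = $33,381.75
Fee: $56,800.00 + $68,760.00 + $32,500.00 + $33,381.75 = $191,441.75
$191,441.75 is under the $221,750 cap.
Referral share: 19.5% of $191,441.75 = $37,331.14; lead counsel retains $191,441.75 − $37,331.14 = $154,110.61.

$154,110.61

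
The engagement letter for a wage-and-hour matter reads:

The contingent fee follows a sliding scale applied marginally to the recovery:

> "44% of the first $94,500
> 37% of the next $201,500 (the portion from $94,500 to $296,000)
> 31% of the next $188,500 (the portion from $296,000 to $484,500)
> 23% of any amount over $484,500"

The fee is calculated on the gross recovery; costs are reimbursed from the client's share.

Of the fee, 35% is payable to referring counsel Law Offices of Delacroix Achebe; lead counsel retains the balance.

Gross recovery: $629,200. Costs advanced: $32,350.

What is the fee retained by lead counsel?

$135,103.15

Fee base is the gross recovery, $629,200; costs are reimbursed separately.
First $94,500 at 44% = $41,580.00
Next $201,500 at 37% = $74,555.00
Next $188,500 at 31% = $58,435.00
Remaining $144,700 at 23% = $33,281.00
Fee: $41,580.00 + $74,555.00 + $58,435.00 + $33,281.00 = $207,851.00
Referral share: 35% of $207,851.00 = $72,747.85; lead counsel retains $207,851.00 − $72,747.85 = $135,103.15.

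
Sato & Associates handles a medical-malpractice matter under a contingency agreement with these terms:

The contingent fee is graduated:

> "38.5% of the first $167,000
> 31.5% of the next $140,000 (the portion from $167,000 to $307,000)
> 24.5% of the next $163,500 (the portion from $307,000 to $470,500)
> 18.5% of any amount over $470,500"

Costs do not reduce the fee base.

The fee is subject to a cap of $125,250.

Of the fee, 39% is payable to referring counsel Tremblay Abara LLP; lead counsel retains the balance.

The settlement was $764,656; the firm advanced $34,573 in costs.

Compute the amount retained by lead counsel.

$76,402.50

Fee base is the gross recovery, $764,656; costs are reimbursed separately.
First $167,000 at 38.5% = $64,295.00
Next $140,000 at 31.5% = $44,100.00
Next $163,500 at 24.5% = $40,057.50
Remaining $294,156 at 18.5% = $54,418.86
Fee: $64,295.00 + $44,100.00 + $40,057.50 + $54,418.86 = $202,871.36
$202,871.36 exceeds the $125,250 cap, so the fee is capped at $125,250.00.
Referral share: 39% of $125,250.00 = $48,847.50; lead counsel retains $125,250.00 − $48,847.50 = $76,402.50.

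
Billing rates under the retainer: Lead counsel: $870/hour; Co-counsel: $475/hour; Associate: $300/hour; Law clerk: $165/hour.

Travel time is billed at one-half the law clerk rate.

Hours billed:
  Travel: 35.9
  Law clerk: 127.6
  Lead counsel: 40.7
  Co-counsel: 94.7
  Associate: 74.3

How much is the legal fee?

Lead counsel: 40.7 × $870 = $35,409.00
Co-counsel: 94.7 × $475 = $44,982.50
Associate: 74.3 × $300 = $22,290.00
Law clerk: 127.6 × $165 = $21,054.00
Subtotal: $35,409.00 + $44,982.50 + $22,290.00 + $21,054.00 = $123,735.50
Travel: 35.9 × ($165 ÷ 2) = 35.9 × $82.50 = $2,961.75
Total: $123,735.50 + $2,961.75 = $126,697.25

$126,697.25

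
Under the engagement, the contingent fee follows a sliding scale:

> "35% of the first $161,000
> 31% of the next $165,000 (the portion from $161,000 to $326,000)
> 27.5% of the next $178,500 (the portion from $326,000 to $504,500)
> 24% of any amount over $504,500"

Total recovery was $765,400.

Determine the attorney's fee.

First $161,000 at 35% = $56,350.00
Next $165,000 at 31% = $51,150.00
Next $178,500 at 27.5% = $49,087.50
Remaining $260,900 at 24% = $62,616.00
Fee: $56,350.00 + $51,150.00 + $49,087.50 + $62,616.00 = $219,203.50

$219,203.50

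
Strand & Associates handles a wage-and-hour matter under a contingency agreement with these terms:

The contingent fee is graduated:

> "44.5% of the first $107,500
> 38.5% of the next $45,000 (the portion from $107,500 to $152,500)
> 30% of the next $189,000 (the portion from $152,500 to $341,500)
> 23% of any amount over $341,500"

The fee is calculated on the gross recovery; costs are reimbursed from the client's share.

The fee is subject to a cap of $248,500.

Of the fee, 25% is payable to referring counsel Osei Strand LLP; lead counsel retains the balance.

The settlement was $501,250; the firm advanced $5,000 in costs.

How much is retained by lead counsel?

Fee base is the gross recovery, $501,250; costs are reimbursed separately.
First $107,500 at 44.5% = $47,837.50
Next $45,000 at 38.5% = $17,325.00
Next $189,000 at 30% = $56,700.00
Remaining $159,750 at 23% = $36,742.50
Fee: $47,837.50 + $17,325.00 + $56,700.00 + $36,742.50 = $158,605.00
$158,605.00 is under the $248,500 cap.
Referral share: 25% of $158,605.00 = $39,651.25; lead counsel retains $158,605.00 − $39,651.25 = $118,953.75.

$118,953.75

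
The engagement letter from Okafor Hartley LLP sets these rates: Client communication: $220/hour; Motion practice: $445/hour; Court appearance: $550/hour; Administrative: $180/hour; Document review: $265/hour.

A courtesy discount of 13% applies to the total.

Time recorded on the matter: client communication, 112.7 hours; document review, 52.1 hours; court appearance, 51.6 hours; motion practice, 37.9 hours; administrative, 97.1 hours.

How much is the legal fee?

Client communication: 112.7 × $220 = $24,794.00
Motion practice: 37.9 × $445 = $16,865.50
Court appearance: 51.6 × $550 = $28,380.00
Administrative: 97.1 × $180 = $17,478.00
Document review: 52.1 × $265 = $13,806.50
Subtotal: $101,324.00
Less 13% discount: −$13,172.12
Total: $101,324.00 − $13,172.12 = $88,151.88

$88,151.88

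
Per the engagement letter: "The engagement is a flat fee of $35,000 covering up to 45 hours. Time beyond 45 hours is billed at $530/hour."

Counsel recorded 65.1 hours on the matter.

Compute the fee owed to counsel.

$45,653.00

Flat fee: $35,000.00
Excess hours: 65.1 − 45 = 20.1
Overrun: 20.1 × $530 = $10,653.00
Total: $35,000.00 + $10,653.00 = $45,653.00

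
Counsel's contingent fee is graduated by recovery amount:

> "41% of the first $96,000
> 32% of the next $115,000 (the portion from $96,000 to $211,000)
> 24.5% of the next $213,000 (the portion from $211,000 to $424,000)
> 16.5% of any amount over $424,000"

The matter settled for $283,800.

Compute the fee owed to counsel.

First $96,000 at 41% = $39,360.00
Next $115,000 at 32% = $36,800.00
Remaining $72,800 at 24.5% = $17,836.00
Fee: $39,360.00 + $36,800.00 + $17,836.00 = $93,996.00

$93,996.00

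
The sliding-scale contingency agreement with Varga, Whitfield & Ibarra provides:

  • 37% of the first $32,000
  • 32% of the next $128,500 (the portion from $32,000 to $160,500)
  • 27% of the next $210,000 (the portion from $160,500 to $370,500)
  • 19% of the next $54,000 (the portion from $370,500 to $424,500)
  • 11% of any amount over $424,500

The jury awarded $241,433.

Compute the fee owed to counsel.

$74,811.91

First $32,000 at 37% = $11,840.00
Next $128,500 at 32% = $41,120.00
Remaining $80,933 at 27% = $21,851.91
Fee: $11,840.00 + $41,120.00 + $21,851.91 = $74,811.91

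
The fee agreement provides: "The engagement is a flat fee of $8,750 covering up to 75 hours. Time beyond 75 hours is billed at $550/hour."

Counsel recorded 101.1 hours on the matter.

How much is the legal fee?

Flat fee: $8,750.00
Excess hours: 101.1 − 75 = 26.1
Overrun: 26.1 × $550 = $14,355.00
Total: $8,750.00 + $14,355.00 = $23,105.00

$23,105.00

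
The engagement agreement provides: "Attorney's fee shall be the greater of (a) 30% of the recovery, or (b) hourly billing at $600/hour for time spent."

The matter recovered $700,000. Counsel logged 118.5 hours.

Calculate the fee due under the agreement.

(a) 30% of $700,000 = $210,000.00
(b) 118.5 × $600 = $71,100.00
The greater is (a): $210,000.00.

$210,000.00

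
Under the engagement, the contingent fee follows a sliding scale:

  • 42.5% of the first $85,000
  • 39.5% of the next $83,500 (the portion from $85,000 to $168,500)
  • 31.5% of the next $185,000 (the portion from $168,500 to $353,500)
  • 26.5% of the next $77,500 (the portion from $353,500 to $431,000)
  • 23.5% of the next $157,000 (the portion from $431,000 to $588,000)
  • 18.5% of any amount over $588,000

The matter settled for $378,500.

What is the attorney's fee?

First $85,000 at 42.5% = $36,125.00
Next $83,500 at 39.5% = $32,982.50
Next $185,000 at 31.5% = $58,275.00
Remaining $25,000 at 26.5% = $6,625.00
Fee: $36,125.00 + $32,982.50 + $58,275.00 + $6,625.00 = $134,007.50

$134,007.50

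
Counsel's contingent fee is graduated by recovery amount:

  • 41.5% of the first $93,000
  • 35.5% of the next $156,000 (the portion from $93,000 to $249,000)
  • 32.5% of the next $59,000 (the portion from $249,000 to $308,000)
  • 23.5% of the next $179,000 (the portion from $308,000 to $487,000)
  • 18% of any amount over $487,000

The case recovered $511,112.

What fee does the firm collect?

First $93,000 at 41.5% = $38,595.00
Next $156,000 at 35.5% = $55,380.00
Next $59,000 at 32.5% = $19,175.00
Next $179,000 at 23.5% = $42,065.00
Remaining $24,112 at 18% = $4,340.16
Fee: $38,595.00 + $55,380.00 + $19,175.00 + $42,065.00 + $4,340.16 = $159,555.16

$159,555.16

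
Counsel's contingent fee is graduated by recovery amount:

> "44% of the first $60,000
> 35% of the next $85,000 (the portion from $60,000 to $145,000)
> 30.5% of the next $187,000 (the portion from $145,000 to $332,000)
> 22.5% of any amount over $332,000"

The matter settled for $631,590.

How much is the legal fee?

First $60,000 at 44% = $26,400.00
Next $85,000 at 35% = $29,750.00
Next $187,000 at 30.5% = $57,035.00
Remaining $299,590 at 22.5% = $67,407.75
Fee: $26,400.00 + $29,750.00 + $57,035.00 + $67,407.75 = $180,592.75

$180,592.75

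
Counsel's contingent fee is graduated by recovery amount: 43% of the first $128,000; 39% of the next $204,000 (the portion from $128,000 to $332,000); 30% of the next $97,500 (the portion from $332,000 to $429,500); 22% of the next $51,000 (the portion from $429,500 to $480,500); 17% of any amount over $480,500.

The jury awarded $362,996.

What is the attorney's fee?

$143,898.80

First $128,000 at 43% = $55,040.00
Next $204,000 at 39% = $79,560.00
Remaining $30,996 at 30% = $9,298.80
Fee: $55,040.00 + $79,560.00 + $9,298.80 = $143,898.80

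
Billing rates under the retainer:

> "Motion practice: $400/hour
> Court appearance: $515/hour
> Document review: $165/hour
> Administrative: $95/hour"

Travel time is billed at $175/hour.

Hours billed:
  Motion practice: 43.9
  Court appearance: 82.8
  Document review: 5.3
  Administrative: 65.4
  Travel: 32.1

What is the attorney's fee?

$72,907.00

Motion practice: 43.9 × $400 = $17,560.00
Court appearance: 82.8 × $515 = $42,642.00
Document review: 5.3 × $165 = $874.50
Administrative: 65.4 × $95 = $6,213.00
Subtotal: $17,560.00 + $42,642.00 + $874.50 + $6,213.00 = $67,289.50
Travel: 32.1 × $175 = $5,617.50
Total: $67,289.50 + $5,617.50 = $72,907.00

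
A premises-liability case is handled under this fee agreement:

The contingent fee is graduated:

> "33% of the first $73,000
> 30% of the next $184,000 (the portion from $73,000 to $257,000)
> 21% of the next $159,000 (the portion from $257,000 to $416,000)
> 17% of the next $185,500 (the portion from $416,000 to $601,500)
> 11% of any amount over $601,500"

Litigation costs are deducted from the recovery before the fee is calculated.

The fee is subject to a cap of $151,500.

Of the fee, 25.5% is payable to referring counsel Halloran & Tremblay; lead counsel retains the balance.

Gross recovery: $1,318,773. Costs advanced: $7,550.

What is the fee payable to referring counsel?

$38,632.50

Fee base (net of costs): $1,318,773 − $7,550 = $1,311,223
First $73,000 at 33% = $24,090.00
Next $184,000 at 30% = $55,200.00
Next $159,000 at 21% = $33,390.00
Next $185,500 at 17% = $31,535.00
Remaining $709,723 at 11% = $78,069.53
Fee: $24,090.00 + $55,200.00 + $33,390.00 + $31,535.00 + $78,069.53 = $222,284.53
$222,284.53 exceeds the $151,500 cap, so the fee is capped at $151,500.00.
Referral share: 25.5% of $151,500.00 = $38,632.50; lead counsel retains $151,500.00 − $38,632.50 = $112,867.50.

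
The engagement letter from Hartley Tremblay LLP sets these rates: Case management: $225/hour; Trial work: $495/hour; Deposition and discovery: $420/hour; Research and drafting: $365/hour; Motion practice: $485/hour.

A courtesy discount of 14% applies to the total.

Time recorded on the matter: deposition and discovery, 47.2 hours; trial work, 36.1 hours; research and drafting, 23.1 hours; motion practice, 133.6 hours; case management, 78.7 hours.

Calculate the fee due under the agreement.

Case management: 78.7 × $225 = $17,707.50
Trial work: 36.1 × $495 = $17,869.50
Deposition and discovery: 47.2 × $420 = $19,824.00
Research and drafting: 23.1 × $365 = $8,431.50
Motion practice: 133.6 × $485 = $64,796.00
Subtotal: $128,628.50
Less 14% discount: −$18,007.99
Total: $128,628.50 − $18,007.99 = $110,620.51

$110,620.51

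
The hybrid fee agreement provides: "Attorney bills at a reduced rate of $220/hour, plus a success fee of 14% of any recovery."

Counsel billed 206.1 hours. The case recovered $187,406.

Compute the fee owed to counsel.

$71,578.84

Hourly: 206.1 × $220 = $45,342.00
Success fee: 14% of $187,406 = $26,236.84
Total: $45,342.00 + $26,236.84 = $71,578.84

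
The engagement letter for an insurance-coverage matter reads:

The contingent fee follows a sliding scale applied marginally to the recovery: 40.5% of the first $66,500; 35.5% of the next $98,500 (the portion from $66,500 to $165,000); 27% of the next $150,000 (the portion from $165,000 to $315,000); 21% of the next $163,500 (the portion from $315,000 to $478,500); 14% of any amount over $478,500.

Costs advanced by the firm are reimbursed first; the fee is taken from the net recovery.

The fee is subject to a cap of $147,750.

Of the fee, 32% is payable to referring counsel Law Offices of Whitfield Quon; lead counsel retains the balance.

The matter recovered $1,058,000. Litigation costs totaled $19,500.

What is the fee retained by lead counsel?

Fee base (net of costs): $1,058,000 − $19,500 = $1,038,500
First $66,500 at 40.5% = $26,932.50
Next $98,500 at 35.5% = $34,967.50
Next $150,000 at 27% = $40,500.00
Next $163,500 at 21% = $34,335.00
Remaining $560,000 at 14% = $78,400.00
Fee: $26,932.50 + $34,967.50 + $40,500.00 + $34,335.00 + $78,400.00 = $215,135.00
$215,135.00 exceeds the $147,750 cap, so the fee is capped at $147,750.00.
Referral share: 32% of $147,750.00 = $47,280.00; lead counsel retains $147,750.00 − $47,280.00 = $100,470.00.

$100,470.00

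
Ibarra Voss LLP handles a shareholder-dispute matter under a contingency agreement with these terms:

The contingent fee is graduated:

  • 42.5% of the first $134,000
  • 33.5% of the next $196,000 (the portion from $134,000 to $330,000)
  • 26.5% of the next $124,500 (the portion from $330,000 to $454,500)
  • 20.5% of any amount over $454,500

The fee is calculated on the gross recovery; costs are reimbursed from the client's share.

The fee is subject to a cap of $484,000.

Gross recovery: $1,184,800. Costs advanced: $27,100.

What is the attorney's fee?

$305,314.00

Fee base is the gross recovery, $1,184,800; costs are reimbursed separately.
First $134,000 at 42.5% = $56,950.00
Next $196,000 at 33.5% = $65,660.00
Next $124,500 at 26.5% = $32,992.50
Remaining $730,300 at 20.5% = $149,711.50
Fee: $56,950.00 + $65,660.00 + $32,992.50 + $149,711.50 = $305,314.00
$305,314.00 is under the $484,000 cap.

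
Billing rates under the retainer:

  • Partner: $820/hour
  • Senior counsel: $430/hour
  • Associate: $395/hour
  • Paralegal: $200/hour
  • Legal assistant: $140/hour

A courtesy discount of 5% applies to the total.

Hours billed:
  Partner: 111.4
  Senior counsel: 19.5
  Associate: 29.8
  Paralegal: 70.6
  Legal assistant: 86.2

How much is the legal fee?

Partner: 111.4 × $820 = $91,348.00
Senior counsel: 19.5 × $430 = $8,385.00
Associate: 29.8 × $395 = $11,771.00
Paralegal: 70.6 × $200 = $14,120.00
Legal assistant: 86.2 × $140 = $12,068.00
Subtotal: $137,692.00
Less 5% discount: −$6,884.60
Total: $137,692.00 − $6,884.60 = $130,807.40

$130,807.40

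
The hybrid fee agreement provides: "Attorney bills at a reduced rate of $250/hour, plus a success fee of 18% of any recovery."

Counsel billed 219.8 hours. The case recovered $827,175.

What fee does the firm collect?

$203,841.50

Hourly: 219.8 × $250 = $54,950.00
Success fee: 18% of $827,175 = $148,891.50
Total: $54,950.00 + $148,891.50 = $203,841.50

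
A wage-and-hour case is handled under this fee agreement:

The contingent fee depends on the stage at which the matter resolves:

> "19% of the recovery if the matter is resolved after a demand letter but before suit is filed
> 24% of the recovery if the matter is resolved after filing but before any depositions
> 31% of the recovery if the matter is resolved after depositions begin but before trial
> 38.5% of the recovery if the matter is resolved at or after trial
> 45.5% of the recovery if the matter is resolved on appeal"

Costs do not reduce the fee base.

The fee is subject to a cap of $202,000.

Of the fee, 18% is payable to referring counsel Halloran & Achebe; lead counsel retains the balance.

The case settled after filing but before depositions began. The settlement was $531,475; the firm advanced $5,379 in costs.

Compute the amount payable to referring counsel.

Fee base is the gross recovery, $531,475; costs are reimbursed separately.
The matter settled after filing but before depositions began, so the 24% rate applies.
$531,475 × 24% = $127,554.00
$127,554.00 is under the $202,000 cap.
Referral share: 18% of $127,554.00 = $22,959.72; lead counsel retains $127,554.00 − $22,959.72 = $104,594.28.

$22,959.72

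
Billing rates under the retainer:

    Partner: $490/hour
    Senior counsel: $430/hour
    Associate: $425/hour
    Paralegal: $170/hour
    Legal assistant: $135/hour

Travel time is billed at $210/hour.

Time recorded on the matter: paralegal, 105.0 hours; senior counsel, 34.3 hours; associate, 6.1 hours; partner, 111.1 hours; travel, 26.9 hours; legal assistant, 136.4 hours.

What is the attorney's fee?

$113,693.50

Partner: 111.1 × $490 = $54,439.00
Senior counsel: 34.3 × $430 = $14,749.00
Associate: 6.1 × $425 = $2,592.50
Paralegal: 105.0 × $170 = $17,850.00
Legal assistant: 136.4 × $135 = $18,414.00
Subtotal: $54,439.00 + $14,749.00 + $2,592.50 + $17,850.00 + $18,414.00 = $108,044.50
Travel: 26.9 × $210 = $5,649.00
Total: $108,044.50 + $5,649.00 = $113,693.50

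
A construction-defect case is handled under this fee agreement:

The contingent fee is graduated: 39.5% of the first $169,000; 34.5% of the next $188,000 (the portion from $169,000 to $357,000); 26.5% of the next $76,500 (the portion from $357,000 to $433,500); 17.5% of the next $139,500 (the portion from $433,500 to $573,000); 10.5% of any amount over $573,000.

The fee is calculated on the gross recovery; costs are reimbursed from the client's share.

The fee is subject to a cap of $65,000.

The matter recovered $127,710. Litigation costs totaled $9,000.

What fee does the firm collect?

Fee base is the gross recovery, $127,710; costs are reimbursed separately.
First $127,710 at 39.5% = $50,445.45
$50,445.45 is under the $65,000 cap.

$50,445.45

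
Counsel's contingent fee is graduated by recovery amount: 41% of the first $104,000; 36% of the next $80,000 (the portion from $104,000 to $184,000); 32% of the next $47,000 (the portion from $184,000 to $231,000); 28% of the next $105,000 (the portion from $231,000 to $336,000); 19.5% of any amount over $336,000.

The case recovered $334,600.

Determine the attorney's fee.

$115,488.00

First $104,000 at 41% = $42,640.00
Next $80,000 at 36% = $28,800.00
Next $47,000 at 32% = $15,040.00
Remaining $103,600 at 28% = $29,008.00
Fee: $42,640.00 + $28,800.00 + $15,040.00 + $29,008.00 = $115,488.00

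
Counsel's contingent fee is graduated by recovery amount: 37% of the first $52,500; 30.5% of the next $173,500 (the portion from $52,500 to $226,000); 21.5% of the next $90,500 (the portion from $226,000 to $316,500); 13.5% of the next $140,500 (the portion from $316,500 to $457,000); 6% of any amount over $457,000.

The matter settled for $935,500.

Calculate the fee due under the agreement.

First $52,500 at 37% = $19,425.00
Next $173,500 at 30.5% = $52,917.50
Next $90,500 at 21.5% = $19,457.50
Next $140,500 at 13.5% = $18,967.50
Remaining $478,500 at 6% = $28,710.00
Fee: $19,425.00 + $52,917.50 + $19,457.50 + $18,967.50 + $28,710.00 = $139,477.50

$139,477.50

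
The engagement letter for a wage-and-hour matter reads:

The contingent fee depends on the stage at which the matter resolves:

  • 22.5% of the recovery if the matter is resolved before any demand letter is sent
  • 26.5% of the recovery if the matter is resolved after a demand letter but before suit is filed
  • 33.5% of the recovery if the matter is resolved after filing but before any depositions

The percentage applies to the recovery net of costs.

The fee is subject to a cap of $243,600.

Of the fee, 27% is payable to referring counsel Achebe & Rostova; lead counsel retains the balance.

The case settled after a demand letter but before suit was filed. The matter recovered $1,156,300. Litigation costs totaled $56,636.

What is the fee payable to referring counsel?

$65,772.00

Fee base (net of costs): $1,156,300 − $56,636 = $1,099,664
The matter settled after a demand letter but before suit was filed, so the 26.5% rate applies.
$1,099,664 × 26.5% = $291,410.96
$291,410.96 exceeds the $243,600 cap, so the fee is capped at $243,600.00.
Referral share: 27% of $243,600.00 = $65,772.00; lead counsel retains $243,600.00 − $65,772.00 = $177,828.00.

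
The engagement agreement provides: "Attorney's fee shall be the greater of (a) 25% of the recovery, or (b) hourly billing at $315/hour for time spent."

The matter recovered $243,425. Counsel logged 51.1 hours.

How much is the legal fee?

$60,856.25

(a) 25% of $243,425 = $60,856.25
(b) 51.1 × $315 = $16,096.50
The greater is (a): $60,856.25.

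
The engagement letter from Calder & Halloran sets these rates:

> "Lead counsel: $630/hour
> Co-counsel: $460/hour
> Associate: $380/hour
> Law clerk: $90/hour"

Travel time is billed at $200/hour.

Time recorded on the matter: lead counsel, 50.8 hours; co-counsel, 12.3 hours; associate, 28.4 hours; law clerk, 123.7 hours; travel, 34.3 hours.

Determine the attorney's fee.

$66,447.00

Lead counsel: 50.8 × $630 = $32,004.00
Co-counsel: 12.3 × $460 = $5,658.00
Associate: 28.4 × $380 = $10,792.00
Law clerk: 123.7 × $90 = $11,133.00
Subtotal: $32,004.00 + $5,658.00 + $10,792.00 + $11,133.00 = $59,587.00
Travel: 34.3 × $200 = $6,860.00
Total: $59,587.00 + $6,860.00 = $66,447.00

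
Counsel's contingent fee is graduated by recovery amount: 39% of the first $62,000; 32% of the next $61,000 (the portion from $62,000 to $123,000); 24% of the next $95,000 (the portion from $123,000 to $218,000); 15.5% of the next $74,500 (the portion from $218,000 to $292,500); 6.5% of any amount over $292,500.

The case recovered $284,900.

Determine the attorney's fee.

$76,869.50

First $62,000 at 39% = $24,180.00
Next $61,000 at 32% = $19,520.00
Next $95,000 at 24% = $22,800.00
Remaining $66,900 at 15.5% = $10,369.50
Fee: $24,180.00 + $19,520.00 + $22,800.00 + $10,369.50 = $76,869.50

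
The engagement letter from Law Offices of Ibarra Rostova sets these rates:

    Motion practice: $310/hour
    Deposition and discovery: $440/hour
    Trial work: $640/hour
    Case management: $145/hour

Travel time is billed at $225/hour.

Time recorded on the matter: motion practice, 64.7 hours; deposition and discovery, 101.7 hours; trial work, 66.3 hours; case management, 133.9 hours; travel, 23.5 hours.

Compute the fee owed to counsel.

Motion practice: 64.7 × $310 = $20,057.00
Deposition and discovery: 101.7 × $440 = $44,748.00
Trial work: 66.3 × $640 = $42,432.00
Case management: 133.9 × $145 = $19,415.50
Subtotal: $20,057.00 + $44,748.00 + $42,432.00 + $19,415.50 = $126,652.50
Travel: 23.5 × $225 = $5,287.50
Total: $126,652.50 + $5,287.50 = $131,940.00

$131,940.00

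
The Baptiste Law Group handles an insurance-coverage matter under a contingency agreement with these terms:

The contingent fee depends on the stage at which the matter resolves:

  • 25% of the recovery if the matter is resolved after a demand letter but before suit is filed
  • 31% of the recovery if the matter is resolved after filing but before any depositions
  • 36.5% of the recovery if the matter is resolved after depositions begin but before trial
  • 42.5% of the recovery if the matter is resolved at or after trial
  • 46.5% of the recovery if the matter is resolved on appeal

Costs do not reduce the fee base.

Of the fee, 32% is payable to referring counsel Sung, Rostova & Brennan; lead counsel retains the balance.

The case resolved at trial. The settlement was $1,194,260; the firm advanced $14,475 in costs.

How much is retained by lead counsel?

$345,141.14

Fee base is the gross recovery, $1,194,260; costs are reimbursed separately.
The matter resolved at trial, so the 42.5% rate applies.
$1,194,260 × 42.5% = $507,560.50
Referral share: 32% of $507,560.50 = $162,419.36; lead counsel retains $507,560.50 − $162,419.36 = $345,141.14.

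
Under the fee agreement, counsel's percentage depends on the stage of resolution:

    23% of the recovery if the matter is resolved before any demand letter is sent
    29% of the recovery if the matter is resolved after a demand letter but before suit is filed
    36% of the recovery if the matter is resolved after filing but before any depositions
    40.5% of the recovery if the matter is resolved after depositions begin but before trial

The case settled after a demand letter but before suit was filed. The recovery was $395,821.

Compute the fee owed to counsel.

$114,788.09

The matter settled after a demand letter but before suit was filed, so the 29% rate applies.
$395,821 × 29% = $114,788.09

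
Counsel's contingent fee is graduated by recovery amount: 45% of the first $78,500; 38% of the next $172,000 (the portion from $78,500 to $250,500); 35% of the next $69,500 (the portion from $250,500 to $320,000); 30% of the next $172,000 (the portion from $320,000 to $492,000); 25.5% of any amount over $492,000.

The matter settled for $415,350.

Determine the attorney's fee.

First $78,500 at 45% = $35,325.00
Next $172,000 at 38% = $65,360.00
Next $69,500 at 35% = $24,325.00
Remaining $95,350 at 30% = $28,605.00
Fee: $35,325.00 + $65,360.00 + $24,325.00 + $28,605.00 = $153,615.00

$153,615.00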